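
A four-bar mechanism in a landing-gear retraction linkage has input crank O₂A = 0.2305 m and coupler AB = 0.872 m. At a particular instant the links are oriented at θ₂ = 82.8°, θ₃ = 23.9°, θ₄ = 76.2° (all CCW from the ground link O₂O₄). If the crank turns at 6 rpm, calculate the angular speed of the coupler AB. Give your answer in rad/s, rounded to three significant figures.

0.0241

ω₂ = 0.6283 rad/s (from 6 rpm).
Differentiating the loop-closure r₂e^{iθ₂}+r₃e^{iθ₃}=r₁+r₄e^{iθ₄} gives r₂ω₂e^{iθ₂}+r₃ω₃e^{iθ₃}=r₄ω₄e^{iθ₄}.
Eliminating the other unknown: ω₃ = r₂ω₂ sin(θ₄−θ₂) / [r₃ sin(θ₃−θ₄)].
Numerator sine = -0.11494; denominator sine = -0.79122.
Result = 0.2305·0.6283·(-0.11494) / (0.872·(-0.79122)) = +0.024127 rad/s; magnitude 0.024127 rad/s.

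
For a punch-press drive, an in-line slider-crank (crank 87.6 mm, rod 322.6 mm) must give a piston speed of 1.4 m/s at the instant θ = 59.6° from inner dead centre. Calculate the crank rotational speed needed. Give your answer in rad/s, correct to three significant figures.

For an in-line slider-crank, |v_piston| = rω|sinθ|·[1 + r cosθ/√(L² − r² sin²θ)].
With r = 0.0876 m, L = 0.3226 m, θ = 59.6°: the bracketed kinematic factor |dx/dθ| = 0.086235 m.
ω = v/|dx/dθ| = 1.4/0.086235 = 16.235 rad/s.

16.2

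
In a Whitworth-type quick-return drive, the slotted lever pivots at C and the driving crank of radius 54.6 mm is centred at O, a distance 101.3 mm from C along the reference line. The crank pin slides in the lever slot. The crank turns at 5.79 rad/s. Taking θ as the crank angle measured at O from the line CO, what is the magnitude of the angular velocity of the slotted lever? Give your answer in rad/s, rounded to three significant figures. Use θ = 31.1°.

1.97

ω = 5.79 rad/s
Crank pin A relative to C: A = (d + r cosθ, r sinθ); lever angle φ = atan2(r sinθ, d + r cosθ).
Differentiating tanφ: φ̇ = rω(d cosθ + r)/(d² + r² + 2dr cosθ).
d² + r² + 2dr cosθ = |CA|² = 0.0227148 m²;  d cosθ + r = +0.14134 m.
|ω_lever| = |0.0546·5.79·+0.14134| / 0.0227148 = 1.9671 rad/s.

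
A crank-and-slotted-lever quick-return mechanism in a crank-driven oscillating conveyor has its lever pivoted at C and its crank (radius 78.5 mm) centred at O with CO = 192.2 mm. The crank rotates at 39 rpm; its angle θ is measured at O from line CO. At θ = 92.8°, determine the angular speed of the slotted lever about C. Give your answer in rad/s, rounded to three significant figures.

ω = 4.084 rad/s (from 39 rpm).
Crank pin A relative to C: A = (d + r cosθ, r sinθ); lever angle φ = atan2(r sinθ, d + r cosθ).
Differentiating tanφ: φ̇ = rω(d cosθ + r)/(d² + r² + 2dr cosθ).
d² + r² + 2dr cosθ = |CA|² = 0.041629 m²;  d cosθ + r = +0.069111 m.
|ω_lever| = |0.0785·4.084·+0.069111| / 0.041629 = 0.53225 rad/s.

0.532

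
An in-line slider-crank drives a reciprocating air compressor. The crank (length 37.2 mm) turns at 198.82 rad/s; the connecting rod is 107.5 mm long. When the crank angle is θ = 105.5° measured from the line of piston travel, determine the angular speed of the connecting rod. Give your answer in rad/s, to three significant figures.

19.5

ω = 198.8 rad/s
The rod makes angle φ with the slider axis where L sinφ = r sinθ; differentiating, L cosφ·φ̇ = r ω cosθ.
L cosφ = √(L² − r² sin²θ) = 0.10135 m.
|ω_rod| = r ω |cosθ| / √(L² − r² sin²θ) = 0.0372·198.8·0.26724/0.10135 = 19.503 rad/s.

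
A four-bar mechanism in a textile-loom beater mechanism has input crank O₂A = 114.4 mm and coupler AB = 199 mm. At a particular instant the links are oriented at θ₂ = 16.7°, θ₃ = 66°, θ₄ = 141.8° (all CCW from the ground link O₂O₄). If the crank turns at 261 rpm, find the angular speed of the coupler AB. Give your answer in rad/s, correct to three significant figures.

13.3

ω₂ = 27.33 rad/s (from 261 rpm).
Differentiating the loop-closure r₂e^{iθ₂}+r₃e^{iθ₃}=r₁+r₄e^{iθ₄} gives r₂ω₂e^{iθ₂}+r₃ω₃e^{iθ₃}=r₄ω₄e^{iθ₄}.
Eliminating the other unknown: ω₃ = r₂ω₂ sin(θ₄−θ₂) / [r₃ sin(θ₃−θ₄)].
Numerator sine = +0.81815; denominator sine = -0.96945.
Result = 0.1144·27.33·(+0.81815) / (0.199·(-0.96945)) = -13.26 rad/s; magnitude 13.26 rad/s.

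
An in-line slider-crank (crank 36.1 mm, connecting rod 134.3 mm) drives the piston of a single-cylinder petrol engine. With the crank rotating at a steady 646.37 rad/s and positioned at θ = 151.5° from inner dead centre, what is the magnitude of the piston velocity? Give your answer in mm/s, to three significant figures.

8480

ω = 646.4 rad/s
For an in-line slider-crank, x = r cosθ + √(L² − r² sin²θ), so v = −rω sinθ·[1 + r cosθ/√(L² − r² sin²θ)].
With r = 0.0361 m, L = 0.1343 m, θ = 151.5°: √(L² − r² sin²θ) = 0.13319 m.
v = −0.0361·646.4·0.47716·[1 + 0.0361·-0.87882/0.13319] = -8.4819 m/s.
|v| = 8.4819 m/s = 8481.9 mm/s.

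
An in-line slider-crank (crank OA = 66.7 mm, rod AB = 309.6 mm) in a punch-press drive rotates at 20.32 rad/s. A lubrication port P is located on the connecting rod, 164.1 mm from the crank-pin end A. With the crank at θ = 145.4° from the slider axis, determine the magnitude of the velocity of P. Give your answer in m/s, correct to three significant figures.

ω = 20.32 rad/s.  Crank-pin speed |V_A| = rω = 1.3553 m/s, perpendicular to OA.
Rod angle: sinφ = −(r/L) sinθ ⇒ φ = -7.027°; ω_rod = −rω cosθ/√(L²−r²sin²θ) = +3.6307 rad/s.
V_P = V_A + ω_rod × AP, with AP = 0.1641 m along the rod.
Components: V_Px = −rω sinθ − a·ω_rod·sinφ = -0.69674 m/s;  V_Py = rω cosθ + a·ω_rod·cosφ = -0.5243 m/s.
|V_P| = √(V_Px² + V_Py²) = 0.87197 m/s.

0.872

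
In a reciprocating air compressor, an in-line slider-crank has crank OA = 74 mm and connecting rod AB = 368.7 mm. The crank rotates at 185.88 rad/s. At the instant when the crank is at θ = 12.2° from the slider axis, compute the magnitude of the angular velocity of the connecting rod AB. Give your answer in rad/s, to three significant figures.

ω = 185.9 rad/s
The rod makes angle φ with the slider axis where L sinφ = r sinθ; differentiating, L cosφ·φ̇ = r ω cosθ.
L cosφ = √(L² − r² sin²θ) = 0.36837 m.
|ω_rod| = r ω |cosθ| / √(L² − r² sin²θ) = 0.074·185.9·0.97742/0.36837 = 36.497 rad/s.

36.5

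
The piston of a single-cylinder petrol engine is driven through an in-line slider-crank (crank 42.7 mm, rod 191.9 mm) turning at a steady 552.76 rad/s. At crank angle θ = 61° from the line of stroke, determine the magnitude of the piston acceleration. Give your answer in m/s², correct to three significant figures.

4780

ω = 552.8 rad/s
x(θ) = r cosθ + √(L² − r² sin²θ); with ω constant, a = ω²·d²x/dθ².
d²x/dθ² = −r cosθ − r²(cos2θ)/√u − r⁴ sin²2θ/(4u^{3/2}),  u = L² − r² sin²θ = 0.0354309 m².
Substituting r = 0.0427 m, L = 0.1919 m, θ = 61°: d²x/dθ² = -0.015658 m.
a = ω²·d²x/dθ² = (552.8)²·(-0.015658) = -4784.2 m/s²;  |a| = 4784.2 m/s².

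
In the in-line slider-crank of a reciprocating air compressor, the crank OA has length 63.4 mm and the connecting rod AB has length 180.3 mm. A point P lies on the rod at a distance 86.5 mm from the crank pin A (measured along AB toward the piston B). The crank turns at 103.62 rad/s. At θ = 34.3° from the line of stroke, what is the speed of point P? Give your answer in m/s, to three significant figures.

5.08

ω = 103.6 rad/s.  Crank-pin speed |V_A| = rω = 6.5695 m/s, perpendicular to OA.
Rod angle: sinφ = −(r/L) sinθ ⇒ φ = -11.429°; ω_rod = −rω cosθ/√(L²−r²sin²θ) = -30.709 rad/s.
V_P = V_A + ω_rod × AP, with AP = 0.0865 m along the rod.
Components: V_Px = −rω sinθ − a·ω_rod·sinφ = -4.2285 m/s;  V_Py = rω cosθ + a·ω_rod·cosφ = +2.8234 m/s.
|V_P| = √(V_Px² + V_Py²) = 5.0844 m/s.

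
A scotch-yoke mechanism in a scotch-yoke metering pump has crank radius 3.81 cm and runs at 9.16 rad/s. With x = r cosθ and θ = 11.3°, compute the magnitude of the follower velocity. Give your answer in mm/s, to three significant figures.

68.4

ω = 9.16 rad/s
x = r cosθ ⇒ ẋ = −rω sinθ.
|v| = rω|sinθ| = 0.0381·9.16·|sin 11.3°| = 0.068384 m/s = 68.384 mm/s.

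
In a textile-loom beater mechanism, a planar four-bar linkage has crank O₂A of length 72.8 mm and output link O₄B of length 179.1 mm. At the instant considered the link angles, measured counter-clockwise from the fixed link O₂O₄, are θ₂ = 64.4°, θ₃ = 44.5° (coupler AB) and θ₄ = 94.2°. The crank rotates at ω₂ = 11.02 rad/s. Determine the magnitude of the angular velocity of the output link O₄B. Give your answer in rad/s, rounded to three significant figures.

2.00

ω₂ = 11.02 rad/s
Differentiating the loop-closure r₂e^{iθ₂}+r₃e^{iθ₃}=r₁+r₄e^{iθ₄} gives r₂ω₂e^{iθ₂}+r₃ω₃e^{iθ₃}=r₄ω₄e^{iθ₄}.
Eliminating the other unknown: ω₄ = r₂ω₂ sin(θ₂−θ₃) / [r₄ sin(θ₄−θ₃)].
Numerator sine = +0.34038; denominator sine = +0.76267.
Result = 0.0728·11.02·(+0.34038) / (0.1791·(+0.76267)) = +1.9991 rad/s; magnitude 1.9991 rad/s.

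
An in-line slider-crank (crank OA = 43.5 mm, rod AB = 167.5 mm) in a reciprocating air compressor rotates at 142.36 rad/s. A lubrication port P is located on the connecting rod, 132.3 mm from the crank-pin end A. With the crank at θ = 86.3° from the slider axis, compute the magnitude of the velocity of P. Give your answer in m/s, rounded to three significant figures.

6.27

ω = 142.4 rad/s.  Crank-pin speed |V_A| = rω = 6.1927 m/s, perpendicular to OA.
Rod angle: sinφ = −(r/L) sinθ ⇒ φ = -15.020°; ω_rod = −rω cosθ/√(L²−r²sin²θ) = -2.4702 rad/s.
V_P = V_A + ω_rod × AP, with AP = 0.1323 m along the rod.
Components: V_Px = −rω sinθ − a·ω_rod·sinφ = -6.2644 m/s;  V_Py = rω cosθ + a·ω_rod·cosφ = +0.083981 m/s.
|V_P| = √(V_Px² + V_Py²) = 6.265 m/s.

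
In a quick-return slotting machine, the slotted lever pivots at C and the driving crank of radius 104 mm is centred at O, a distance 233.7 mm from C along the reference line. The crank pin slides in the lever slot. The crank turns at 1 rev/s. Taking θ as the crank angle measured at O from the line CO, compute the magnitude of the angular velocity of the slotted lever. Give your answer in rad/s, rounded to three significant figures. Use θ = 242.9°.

0.0371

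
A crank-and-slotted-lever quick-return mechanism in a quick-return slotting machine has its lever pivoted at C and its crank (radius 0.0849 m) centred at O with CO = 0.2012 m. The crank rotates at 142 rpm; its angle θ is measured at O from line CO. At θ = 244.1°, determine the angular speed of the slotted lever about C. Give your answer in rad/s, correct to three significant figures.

0.115

ω = 14.87 rad/s (from 142 rpm).
Crank pin A relative to C: A = (d + r cosθ, r sinθ); lever angle φ = atan2(r sinθ, d + r cosθ).
Differentiating tanφ: φ̇ = rω(d cosθ + r)/(d² + r² + 2dr cosθ).
d² + r² + 2dr cosθ = |CA|² = 0.0327667 m²;  d cosθ + r = -0.0029845 m.
|ω_lever| = |0.0849·14.87·-0.0029845| / 0.0327667 = 0.11499 rad/s.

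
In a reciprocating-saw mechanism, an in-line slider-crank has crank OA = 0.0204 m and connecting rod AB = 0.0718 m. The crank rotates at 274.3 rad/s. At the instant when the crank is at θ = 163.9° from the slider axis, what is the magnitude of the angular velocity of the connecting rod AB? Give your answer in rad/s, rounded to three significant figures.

ω = 274.3 rad/s
The rod makes angle φ with the slider axis where L sinφ = r sinθ; differentiating, L cosφ·φ̇ = r ω cosθ.
L cosφ = √(L² − r² sin²θ) = 0.071577 m.
|ω_rod| = r ω |cosθ| / √(L² − r² sin²θ) = 0.0204·274.3·0.96078/0.071577 = 75.112 rad/s.

75.1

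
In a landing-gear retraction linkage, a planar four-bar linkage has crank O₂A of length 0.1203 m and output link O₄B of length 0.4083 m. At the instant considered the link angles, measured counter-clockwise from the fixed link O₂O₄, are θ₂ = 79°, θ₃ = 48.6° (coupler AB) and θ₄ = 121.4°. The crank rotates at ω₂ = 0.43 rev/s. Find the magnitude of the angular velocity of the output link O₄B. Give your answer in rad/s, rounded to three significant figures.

ω₂ = 2.702 rad/s (from 0.43 rev/s).
Differentiating the loop-closure r₂e^{iθ₂}+r₃e^{iθ₃}=r₁+r₄e^{iθ₄} gives r₂ω₂e^{iθ₂}+r₃ω₃e^{iθ₃}=r₄ω₄e^{iθ₄}.
Eliminating the other unknown: ω₄ = r₂ω₂ sin(θ₂−θ₃) / [r₄ sin(θ₄−θ₃)].
Numerator sine = +0.50603; denominator sine = +0.95528.
Result = 0.1203·2.702·(+0.50603) / (0.4083·(+0.95528)) = +0.42168 rad/s; magnitude 0.42168 rad/s.

0.422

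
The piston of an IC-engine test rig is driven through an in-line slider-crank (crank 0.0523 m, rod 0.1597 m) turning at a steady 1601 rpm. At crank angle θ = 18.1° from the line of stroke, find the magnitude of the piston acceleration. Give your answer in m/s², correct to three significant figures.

1790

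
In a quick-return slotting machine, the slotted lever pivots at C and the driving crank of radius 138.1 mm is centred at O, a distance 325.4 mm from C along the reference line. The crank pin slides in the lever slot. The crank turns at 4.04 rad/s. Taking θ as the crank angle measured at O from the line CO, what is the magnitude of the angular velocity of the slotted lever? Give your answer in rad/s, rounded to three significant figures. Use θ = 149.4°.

1.66

ω = 4.04 rad/s
Crank pin A relative to C: A = (d + r cosθ, r sinθ); lever angle φ = atan2(r sinθ, d + r cosθ).
Differentiating tanφ: φ̇ = rω(d cosθ + r)/(d² + r² + 2dr cosθ).
d² + r² + 2dr cosθ = |CA|² = 0.0475972 m²;  d cosθ + r = -0.14199 m.
|ω_lever| = |0.1381·4.04·-0.14199| / 0.0475972 = 1.6643 rad/s.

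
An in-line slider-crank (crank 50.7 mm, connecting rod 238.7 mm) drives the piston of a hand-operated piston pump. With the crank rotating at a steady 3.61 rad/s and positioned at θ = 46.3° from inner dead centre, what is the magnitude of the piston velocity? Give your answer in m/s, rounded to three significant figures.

0.152

ω = 3.61 rad/s
For an in-line slider-crank, x = r cosθ + √(L² − r² sin²θ), so v = −rω sinθ·[1 + r cosθ/√(L² − r² sin²θ)].
With r = 0.0507 m, L = 0.2387 m, θ = 46.3°: √(L² − r² sin²θ) = 0.23587 m.
v = −0.0507·3.61·0.72297·[1 + 0.0507·0.69088/0.23587] = -0.15197 m/s.
|v| = 0.15197 m/s.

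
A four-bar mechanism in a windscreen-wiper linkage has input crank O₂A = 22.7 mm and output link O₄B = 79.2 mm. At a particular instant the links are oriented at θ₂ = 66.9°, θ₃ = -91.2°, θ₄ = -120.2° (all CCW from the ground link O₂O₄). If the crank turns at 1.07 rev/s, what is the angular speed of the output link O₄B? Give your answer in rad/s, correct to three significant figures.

1.48

ω₂ = 6.723 rad/s (from 1.07 rev/s).
Differentiating the loop-closure r₂e^{iθ₂}+r₃e^{iθ₃}=r₁+r₄e^{iθ₄} gives r₂ω₂e^{iθ₂}+r₃ω₃e^{iθ₃}=r₄ω₄e^{iθ₄}.
Eliminating the other unknown: ω₄ = r₂ω₂ sin(θ₂−θ₃) / [r₄ sin(θ₄−θ₃)].
Numerator sine = +0.37299; denominator sine = -0.48481.
Result = 0.0227·6.723·(+0.37299) / (0.0792·(-0.48481)) = -1.4825 rad/s; magnitude 1.4825 rad/s.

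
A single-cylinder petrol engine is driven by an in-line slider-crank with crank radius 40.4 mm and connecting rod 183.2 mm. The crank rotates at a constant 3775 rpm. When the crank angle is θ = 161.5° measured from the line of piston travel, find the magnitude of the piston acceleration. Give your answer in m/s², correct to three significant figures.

4870

ω = 2π·3775/60 = 395.3 rad/s
x(θ) = r cosθ + √(L² − r² sin²θ); with ω constant, a = ω²·d²x/dθ².
d²x/dθ² = −r cosθ − r²(cos2θ)/√u − r⁴ sin²2θ/(4u^{3/2}),  u = L² − r² sin²θ = 0.0333979 m².
Substituting r = 0.0404 m, L = 0.1832 m, θ = 161.5°: d²x/dθ² = +0.03114 m.
a = ω²·d²x/dθ² = (395.3)²·(+0.03114) = +4866.4 m/s²;  |a| = 4866.4 m/s².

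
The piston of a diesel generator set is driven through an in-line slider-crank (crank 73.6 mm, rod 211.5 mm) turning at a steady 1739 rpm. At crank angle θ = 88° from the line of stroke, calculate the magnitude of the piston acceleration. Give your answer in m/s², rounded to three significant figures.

818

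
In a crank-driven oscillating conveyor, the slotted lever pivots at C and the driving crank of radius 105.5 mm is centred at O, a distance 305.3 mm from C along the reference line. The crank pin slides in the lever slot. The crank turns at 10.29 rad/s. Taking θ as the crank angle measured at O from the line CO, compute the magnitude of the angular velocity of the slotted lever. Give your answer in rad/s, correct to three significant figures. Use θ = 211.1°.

ω = 10.29 rad/s
Crank pin A relative to C: A = (d + r cosθ, r sinθ); lever angle φ = atan2(r sinθ, d + r cosθ).
Differentiating tanφ: φ̇ = rω(d cosθ + r)/(d² + r² + 2dr cosθ).
d² + r² + 2dr cosθ = |CA|² = 0.0491791 m²;  d cosθ + r = -0.15592 m.
|ω_lever| = |0.1055·10.29·-0.15592| / 0.0491791 = 3.4418 rad/s.

3.44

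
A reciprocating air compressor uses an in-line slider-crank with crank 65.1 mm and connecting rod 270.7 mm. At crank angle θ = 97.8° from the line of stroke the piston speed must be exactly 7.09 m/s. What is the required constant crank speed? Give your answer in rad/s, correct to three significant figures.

For an in-line slider-crank, |v_piston| = rω|sinθ|·[1 + r cosθ/√(L² − r² sin²θ)].
With r = 0.0651 m, L = 0.2707 m, θ = 97.8°: the bracketed kinematic factor |dx/dθ| = 0.06233 m.
ω = v/|dx/dθ| = 7.09/0.06233 = 113.75 rad/s.

114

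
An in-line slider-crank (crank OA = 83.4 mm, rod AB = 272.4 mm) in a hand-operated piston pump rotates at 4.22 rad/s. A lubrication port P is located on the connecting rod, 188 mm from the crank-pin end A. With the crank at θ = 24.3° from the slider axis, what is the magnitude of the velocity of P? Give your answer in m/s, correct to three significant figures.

0.199

ω = 4.22 rad/s.  Crank-pin speed |V_A| = rω = 0.35195 m/s, perpendicular to OA.
Rod angle: sinφ = −(r/L) sinθ ⇒ φ = -7.238°; ω_rod = −rω cosθ/√(L²−r²sin²θ) = -1.187 rad/s.
V_P = V_A + ω_rod × AP, with AP = 0.188 m along the rod.
Components: V_Px = −rω sinθ − a·ω_rod·sinφ = -0.17295 m/s;  V_Py = rω cosθ + a·ω_rod·cosφ = +0.099386 m/s.
|V_P| = √(V_Px² + V_Py²) = 0.19947 m/s.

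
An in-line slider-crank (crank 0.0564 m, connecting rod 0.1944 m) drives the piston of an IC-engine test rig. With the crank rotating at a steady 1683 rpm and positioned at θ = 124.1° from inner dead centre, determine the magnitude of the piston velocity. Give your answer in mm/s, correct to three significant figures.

6850

ω = 2π·1683/60 = 176.2 rad/s
For an in-line slider-crank, x = r cosθ + √(L² − r² sin²θ), so v = −rω sinθ·[1 + r cosθ/√(L² − r² sin²θ)].
With r = 0.0564 m, L = 0.1944 m, θ = 124.1°: √(L² − r² sin²θ) = 0.18871 m.
v = −0.0564·176.2·0.82806·[1 + 0.0564·-0.56064/0.18871] = -6.8518 m/s.
|v| = 6.8518 m/s = 6851.8 mm/s.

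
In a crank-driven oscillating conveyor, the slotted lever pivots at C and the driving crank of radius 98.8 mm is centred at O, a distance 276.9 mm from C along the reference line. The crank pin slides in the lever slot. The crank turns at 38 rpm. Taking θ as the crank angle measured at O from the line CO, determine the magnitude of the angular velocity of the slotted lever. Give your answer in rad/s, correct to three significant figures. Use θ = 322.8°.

ω = 3.979 rad/s (from 38 rpm).
Crank pin A relative to C: A = (d + r cosθ, r sinθ); lever angle φ = atan2(r sinθ, d + r cosθ).
Differentiating tanφ: φ̇ = rω(d cosθ + r)/(d² + r² + 2dr cosθ).
d² + r² + 2dr cosθ = |CA|² = 0.130018 m²;  d cosθ + r = +0.31936 m.
|ω_lever| = |0.0988·3.979·+0.31936| / 0.130018 = 0.96571 rad/s.

0.966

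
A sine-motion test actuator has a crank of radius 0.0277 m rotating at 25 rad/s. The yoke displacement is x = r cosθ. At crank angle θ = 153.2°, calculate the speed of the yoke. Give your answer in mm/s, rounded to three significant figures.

312

ω = 25 rad/s
x = r cosθ ⇒ ẋ = −rω sinθ.
|v| = rω|sinθ| = 0.0277·25·|sin 153.2°| = 0.31223 m/s = 312.23 mm/s.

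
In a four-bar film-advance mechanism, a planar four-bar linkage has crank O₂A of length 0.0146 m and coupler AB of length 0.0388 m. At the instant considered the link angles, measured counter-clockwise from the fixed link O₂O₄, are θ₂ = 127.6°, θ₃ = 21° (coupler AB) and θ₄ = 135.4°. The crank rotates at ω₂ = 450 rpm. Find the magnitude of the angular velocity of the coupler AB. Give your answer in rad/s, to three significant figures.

2.64

ω₂ = 47.12 rad/s (from 450 rpm).
Differentiating the loop-closure r₂e^{iθ₂}+r₃e^{iθ₃}=r₁+r₄e^{iθ₄} gives r₂ω₂e^{iθ₂}+r₃ω₃e^{iθ₃}=r₄ω₄e^{iθ₄}.
Eliminating the other unknown: ω₃ = r₂ω₂ sin(θ₄−θ₂) / [r₃ sin(θ₃−θ₄)].
Numerator sine = +0.13572; denominator sine = -0.91068.
Result = 0.0146·47.12·(+0.13572) / (0.0388·(-0.91068)) = -2.6426 rad/s; magnitude 2.6426 rad/s.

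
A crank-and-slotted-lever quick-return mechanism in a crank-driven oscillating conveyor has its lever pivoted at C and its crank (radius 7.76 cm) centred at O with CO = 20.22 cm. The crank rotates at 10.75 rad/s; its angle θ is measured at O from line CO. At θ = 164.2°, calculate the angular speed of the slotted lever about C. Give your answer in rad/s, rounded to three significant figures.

ω = 10.75 rad/s
Crank pin A relative to C: A = (d + r cosθ, r sinθ); lever angle φ = atan2(r sinθ, d + r cosθ).
Differentiating tanφ: φ̇ = rω(d cosθ + r)/(d² + r² + 2dr cosθ).
d² + r² + 2dr cosθ = |CA|² = 0.0167108 m²;  d cosθ + r = -0.11696 m.
|ω_lever| = |0.0776·10.75·-0.11696| / 0.0167108 = 5.8386 rad/s.

5.84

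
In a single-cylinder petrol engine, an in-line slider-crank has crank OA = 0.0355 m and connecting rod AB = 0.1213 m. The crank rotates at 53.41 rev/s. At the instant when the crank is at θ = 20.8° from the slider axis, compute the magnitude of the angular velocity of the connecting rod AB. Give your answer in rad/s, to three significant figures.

92.3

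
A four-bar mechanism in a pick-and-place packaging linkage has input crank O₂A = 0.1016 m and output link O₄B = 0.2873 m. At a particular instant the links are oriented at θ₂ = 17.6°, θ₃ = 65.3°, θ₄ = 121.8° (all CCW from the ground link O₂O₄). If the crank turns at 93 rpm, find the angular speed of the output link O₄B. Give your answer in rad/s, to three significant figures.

3.05

ω₂ = 9.739 rad/s (from 93 rpm).
Differentiating the loop-closure r₂e^{iθ₂}+r₃e^{iθ₃}=r₁+r₄e^{iθ₄} gives r₂ω₂e^{iθ₂}+r₃ω₃e^{iθ₃}=r₄ω₄e^{iθ₄}.
Eliminating the other unknown: ω₄ = r₂ω₂ sin(θ₂−θ₃) / [r₄ sin(θ₄−θ₃)].
Numerator sine = -0.73963; denominator sine = +0.83389.
Result = 0.1016·9.739·(-0.73963) / (0.2873·(+0.83389)) = -3.0548 rad/s; magnitude 3.0548 rad/s.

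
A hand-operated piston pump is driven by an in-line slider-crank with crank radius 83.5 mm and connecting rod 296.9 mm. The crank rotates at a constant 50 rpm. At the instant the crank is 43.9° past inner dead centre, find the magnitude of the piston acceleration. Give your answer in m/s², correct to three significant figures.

1.69

ω = 2π·50/60 = 5.236 rad/s
x(θ) = r cosθ + √(L² − r² sin²θ); with ω constant, a = ω²·d²x/dθ².
d²x/dθ² = −r cosθ − r²(cos2θ)/√u − r⁴ sin²2θ/(4u^{3/2}),  u = L² − r² sin²θ = 0.0847973 m².
Substituting r = 0.0835 m, L = 0.2969 m, θ = 43.9°: d²x/dθ² = -0.061577 m.
a = ω²·d²x/dθ² = (5.236)²·(-0.061577) = -1.6882 m/s²;  |a| = 1.6882 m/s².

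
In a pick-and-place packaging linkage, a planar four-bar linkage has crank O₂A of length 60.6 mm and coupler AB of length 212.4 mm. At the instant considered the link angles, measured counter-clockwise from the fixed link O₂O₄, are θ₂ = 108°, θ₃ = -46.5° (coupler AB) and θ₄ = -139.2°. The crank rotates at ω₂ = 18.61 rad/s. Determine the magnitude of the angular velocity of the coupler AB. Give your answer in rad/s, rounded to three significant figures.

4.90

ω₂ = 18.61 rad/s
Differentiating the loop-closure r₂e^{iθ₂}+r₃e^{iθ₃}=r₁+r₄e^{iθ₄} gives r₂ω₂e^{iθ₂}+r₃ω₃e^{iθ₃}=r₄ω₄e^{iθ₄}.
Eliminating the other unknown: ω₃ = r₂ω₂ sin(θ₄−θ₂) / [r₃ sin(θ₃−θ₄)].
Numerator sine = +0.92186; denominator sine = +0.99889.
Result = 0.0606·18.61·(+0.92186) / (0.2124·(+0.99889)) = +4.9002 rad/s; magnitude 4.9002 rad/s.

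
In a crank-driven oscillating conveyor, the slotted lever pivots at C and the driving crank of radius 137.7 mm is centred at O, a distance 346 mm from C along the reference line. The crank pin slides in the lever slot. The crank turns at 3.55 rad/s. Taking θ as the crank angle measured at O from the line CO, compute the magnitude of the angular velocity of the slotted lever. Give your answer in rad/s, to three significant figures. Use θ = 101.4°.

ω = 3.55 rad/s
Crank pin A relative to C: A = (d + r cosθ, r sinθ); lever angle φ = atan2(r sinθ, d + r cosθ).
Differentiating tanφ: φ̇ = rω(d cosθ + r)/(d² + r² + 2dr cosθ).
d² + r² + 2dr cosθ = |CA|² = 0.119843 m²;  d cosθ + r = +0.069311 m.
|ω_lever| = |0.1377·3.55·+0.069311| / 0.119843 = 0.28272 rad/s.

0.283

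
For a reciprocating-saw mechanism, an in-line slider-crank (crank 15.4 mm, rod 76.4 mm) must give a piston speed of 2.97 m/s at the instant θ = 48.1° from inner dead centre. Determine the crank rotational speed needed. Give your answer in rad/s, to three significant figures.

For an in-line slider-crank, |v_piston| = rω|sinθ|·[1 + r cosθ/√(L² − r² sin²θ)].
With r = 0.0154 m, L = 0.0764 m, θ = 48.1°: the bracketed kinematic factor |dx/dθ| = 0.013023 m.
ω = v/|dx/dθ| = 2.97/0.013023 = 228.06 rad/s.

228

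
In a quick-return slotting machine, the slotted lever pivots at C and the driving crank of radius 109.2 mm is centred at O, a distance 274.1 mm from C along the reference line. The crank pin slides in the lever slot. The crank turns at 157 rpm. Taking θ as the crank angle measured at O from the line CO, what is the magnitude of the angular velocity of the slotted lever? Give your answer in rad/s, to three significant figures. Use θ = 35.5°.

ω = 16.44 rad/s (from 157 rpm).
Crank pin A relative to C: A = (d + r cosθ, r sinθ); lever angle φ = atan2(r sinθ, d + r cosθ).
Differentiating tanφ: φ̇ = rω(d cosθ + r)/(d² + r² + 2dr cosθ).
d² + r² + 2dr cosθ = |CA|² = 0.135791 m²;  d cosθ + r = +0.33235 m.
|ω_lever| = |0.1092·16.44·+0.33235| / 0.135791 = 4.3941 rad/s.

4.39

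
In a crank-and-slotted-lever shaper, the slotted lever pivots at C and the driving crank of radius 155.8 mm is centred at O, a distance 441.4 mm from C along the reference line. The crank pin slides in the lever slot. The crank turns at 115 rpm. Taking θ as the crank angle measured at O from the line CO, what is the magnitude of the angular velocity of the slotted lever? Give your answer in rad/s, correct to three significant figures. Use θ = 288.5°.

2.11

ω = 12.04 rad/s (from 115 rpm).
Crank pin A relative to C: A = (d + r cosθ, r sinθ); lever angle φ = atan2(r sinθ, d + r cosθ).
Differentiating tanφ: φ̇ = rω(d cosθ + r)/(d² + r² + 2dr cosθ).
d² + r² + 2dr cosθ = |CA|² = 0.26275 m²;  d cosθ + r = +0.29586 m.
|ω_lever| = |0.1558·12.04·+0.29586| / 0.26275 = 2.1127 rad/s.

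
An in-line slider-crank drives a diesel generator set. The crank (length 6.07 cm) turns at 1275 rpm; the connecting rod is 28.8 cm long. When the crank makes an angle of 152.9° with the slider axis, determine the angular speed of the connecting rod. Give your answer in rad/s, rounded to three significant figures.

ω = 133.5 rad/s (converted from 1275 rpm).
The rod makes angle φ with the slider axis where L sinφ = r sinθ; differentiating, L cosφ·φ̇ = r ω cosθ.
L cosφ = √(L² − r² sin²θ) = 0.28667 m.
|ω_rod| = r ω |cosθ| / √(L² − r² sin²θ) = 0.0607·133.5·0.89021/0.28667 = 25.167 rad/s.

25.2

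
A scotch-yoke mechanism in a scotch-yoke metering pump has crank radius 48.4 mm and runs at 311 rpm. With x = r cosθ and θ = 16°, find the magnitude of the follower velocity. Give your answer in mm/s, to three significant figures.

ω = 32.57 rad/s (from 311 rpm).
x = r cosθ ⇒ ẋ = −rω sinθ.
|v| = rω|sinθ| = 0.0484·32.57·|sin 16°| = 0.43448 m/s = 434.48 mm/s.

434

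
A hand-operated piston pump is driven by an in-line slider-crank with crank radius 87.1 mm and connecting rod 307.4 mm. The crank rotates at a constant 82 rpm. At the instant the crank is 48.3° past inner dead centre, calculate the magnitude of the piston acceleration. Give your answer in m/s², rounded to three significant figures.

ω = 2π·82/60 = 8.587 rad/s
x(θ) = r cosθ + √(L² − r² sin²θ); with ω constant, a = ω²·d²x/dθ².
d²x/dθ² = −r cosθ − r²(cos2θ)/√u − r⁴ sin²2θ/(4u^{3/2}),  u = L² − r² sin²θ = 0.0902656 m².
Substituting r = 0.0871 m, L = 0.3074 m, θ = 48.3°: d²x/dθ² = -0.055563 m.
a = ω²·d²x/dθ² = (8.587)²·(-0.055563) = -4.097 m/s²;  |a| = 4.097 m/s².

4.10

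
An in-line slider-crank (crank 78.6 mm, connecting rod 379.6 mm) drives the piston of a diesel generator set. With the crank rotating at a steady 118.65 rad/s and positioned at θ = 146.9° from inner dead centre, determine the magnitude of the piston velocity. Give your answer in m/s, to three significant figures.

ω = 118.7 rad/s
For an in-line slider-crank, x = r cosθ + √(L² − r² sin²θ), so v = −rω sinθ·[1 + r cosθ/√(L² − r² sin²θ)].
With r = 0.0786 m, L = 0.3796 m, θ = 146.9°: √(L² − r² sin²θ) = 0.37717 m.
v = −0.0786·118.7·0.54610·[1 + 0.0786·-0.83772/0.37717] = -4.2038 m/s.
|v| = 4.2038 m/s.

4.20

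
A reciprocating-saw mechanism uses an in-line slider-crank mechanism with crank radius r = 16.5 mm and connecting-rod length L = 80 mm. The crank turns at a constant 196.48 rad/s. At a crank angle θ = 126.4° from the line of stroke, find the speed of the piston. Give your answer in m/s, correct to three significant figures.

2.29

ω = 196.5 rad/s
For an in-line slider-crank, x = r cosθ + √(L² − r² sin²θ), so v = −rω sinθ·[1 + r cosθ/√(L² − r² sin²θ)].
With r = 0.0165 m, L = 0.08 m, θ = 126.4°: √(L² − r² sin²θ) = 0.07889 m.
v = −0.0165·196.5·0.80489·[1 + 0.0165·-0.59342/0.07889] = -2.2855 m/s.
|v| = 2.2855 m/s.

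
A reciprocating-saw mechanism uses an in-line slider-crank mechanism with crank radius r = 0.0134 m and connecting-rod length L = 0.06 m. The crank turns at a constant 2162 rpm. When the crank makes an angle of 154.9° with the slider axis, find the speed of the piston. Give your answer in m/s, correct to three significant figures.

1.03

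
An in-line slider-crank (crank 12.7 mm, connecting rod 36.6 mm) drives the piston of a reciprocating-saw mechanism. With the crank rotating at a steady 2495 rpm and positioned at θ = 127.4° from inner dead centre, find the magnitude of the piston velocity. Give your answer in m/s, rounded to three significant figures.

ω = 2π·2495/60 = 261.3 rad/s
For an in-line slider-crank, x = r cosθ + √(L² − r² sin²θ), so v = −rω sinθ·[1 + r cosθ/√(L² − r² sin²θ)].
With r = 0.0127 m, L = 0.0366 m, θ = 127.4°: √(L² − r² sin²θ) = 0.035182 m.
v = −0.0127·261.3·0.79441·[1 + 0.0127·-0.60738/0.035182] = -2.0581 m/s.
|v| = 2.0581 m/s.

2.06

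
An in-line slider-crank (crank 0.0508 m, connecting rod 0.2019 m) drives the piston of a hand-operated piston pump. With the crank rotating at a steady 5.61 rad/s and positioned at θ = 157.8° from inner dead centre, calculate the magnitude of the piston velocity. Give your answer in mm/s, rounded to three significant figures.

ω = 5.61 rad/s
For an in-line slider-crank, x = r cosθ + √(L² − r² sin²θ), so v = −rω sinθ·[1 + r cosθ/√(L² − r² sin²θ)].
With r = 0.0508 m, L = 0.2019 m, θ = 157.8°: √(L² − r² sin²θ) = 0.20099 m.
v = −0.0508·5.61·0.37784·[1 + 0.0508·-0.92587/0.20099] = -0.082481 m/s.
|v| = 0.082481 m/s = 82.481 mm/s.

82.5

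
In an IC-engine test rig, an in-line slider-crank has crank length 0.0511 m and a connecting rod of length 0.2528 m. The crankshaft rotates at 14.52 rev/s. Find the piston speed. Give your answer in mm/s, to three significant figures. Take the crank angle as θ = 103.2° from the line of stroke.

ω = 2π·14.5 = 91.23 rad/s
For an in-line slider-crank, x = r cosθ + √(L² − r² sin²θ), so v = −rω sinθ·[1 + r cosθ/√(L² − r² sin²θ)].
With r = 0.0511 m, L = 0.2528 m, θ = 103.2°: √(L² − r² sin²θ) = 0.24786 m.
v = −0.0511·91.23·0.97358·[1 + 0.0511·-0.22835/0.24786] = -4.3251 m/s.
|v| = 4.3251 m/s = 4325.1 mm/s.

4330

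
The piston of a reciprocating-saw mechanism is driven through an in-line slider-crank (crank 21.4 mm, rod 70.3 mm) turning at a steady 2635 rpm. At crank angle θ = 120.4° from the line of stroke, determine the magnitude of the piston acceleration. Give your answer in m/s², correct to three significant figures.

ω = 2π·2635/60 = 275.9 rad/s
x(θ) = r cosθ + √(L² − r² sin²θ); with ω constant, a = ω²·d²x/dθ².
d²x/dθ² = −r cosθ − r²(cos2θ)/√u − r⁴ sin²2θ/(4u^{3/2}),  u = L² − r² sin²θ = 0.0046014 m².
Substituting r = 0.0214 m, L = 0.0703 m, θ = 120.4°: d²x/dθ² = +0.013995 m.
a = ω²·d²x/dθ² = (275.9)²·(+0.013995) = +1065.6 m/s²;  |a| = 1065.6 m/s².

1070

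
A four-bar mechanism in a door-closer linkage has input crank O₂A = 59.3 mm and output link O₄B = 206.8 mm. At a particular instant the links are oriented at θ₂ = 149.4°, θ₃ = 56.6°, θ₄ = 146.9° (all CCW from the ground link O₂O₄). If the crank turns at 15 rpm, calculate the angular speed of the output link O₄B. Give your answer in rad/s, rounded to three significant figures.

ω₂ = 1.571 rad/s (from 15 rpm).
Differentiating the loop-closure r₂e^{iθ₂}+r₃e^{iθ₃}=r₁+r₄e^{iθ₄} gives r₂ω₂e^{iθ₂}+r₃ω₃e^{iθ₃}=r₄ω₄e^{iθ₄}.
Eliminating the other unknown: ω₄ = r₂ω₂ sin(θ₂−θ₃) / [r₄ sin(θ₄−θ₃)].
Numerator sine = +0.99881; denominator sine = +0.99999.
Result = 0.0593·1.571·(+0.99881) / (0.2068·(+0.99999)) = +0.4499 rad/s; magnitude 0.4499 rad/s.

0.450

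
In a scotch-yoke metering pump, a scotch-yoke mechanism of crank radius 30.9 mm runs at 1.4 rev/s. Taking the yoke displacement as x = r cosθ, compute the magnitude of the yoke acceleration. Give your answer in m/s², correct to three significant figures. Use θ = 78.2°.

0.489

ω = 8.796 rad/s (from 1.4 rev/s).
x = r cosθ ⇒ ẍ = −rω² cosθ (ω constant).
|a| = rω²|cosθ| = 0.0309·(8.796)²·|cos 78.2°| = 0.48894 m/s².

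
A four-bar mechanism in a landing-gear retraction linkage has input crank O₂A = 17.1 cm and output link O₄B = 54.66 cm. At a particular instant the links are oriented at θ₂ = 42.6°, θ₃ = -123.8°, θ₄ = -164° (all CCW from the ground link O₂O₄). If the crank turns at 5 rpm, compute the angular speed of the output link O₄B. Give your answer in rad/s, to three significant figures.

ω₂ = 0.5236 rad/s (from 5 rpm).
Differentiating the loop-closure r₂e^{iθ₂}+r₃e^{iθ₃}=r₁+r₄e^{iθ₄} gives r₂ω₂e^{iθ₂}+r₃ω₃e^{iθ₃}=r₄ω₄e^{iθ₄}.
Eliminating the other unknown: ω₄ = r₂ω₂ sin(θ₂−θ₃) / [r₄ sin(θ₄−θ₃)].
Numerator sine = +0.23514; denominator sine = -0.64546.
Result = 0.171·0.5236·(+0.23514) / (0.5466·(-0.64546)) = -0.059674 rad/s; magnitude 0.059674 rad/s.

0.0597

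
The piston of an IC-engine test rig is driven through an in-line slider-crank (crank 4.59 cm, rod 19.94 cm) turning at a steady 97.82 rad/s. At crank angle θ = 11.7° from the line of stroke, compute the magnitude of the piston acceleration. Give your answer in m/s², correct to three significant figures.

ω = 97.82 rad/s
x(θ) = r cosθ + √(L² − r² sin²θ); with ω constant, a = ω²·d²x/dθ².
d²x/dθ² = −r cosθ − r²(cos2θ)/√u − r⁴ sin²2θ/(4u^{3/2}),  u = L² − r² sin²θ = 0.0396737 m².
Substituting r = 0.0459 m, L = 0.1994 m, θ = 11.7°: d²x/dθ² = -0.054676 m.
a = ω²·d²x/dθ² = (97.82)²·(-0.054676) = -523.18 m/s²;  |a| = 523.18 m/s².

523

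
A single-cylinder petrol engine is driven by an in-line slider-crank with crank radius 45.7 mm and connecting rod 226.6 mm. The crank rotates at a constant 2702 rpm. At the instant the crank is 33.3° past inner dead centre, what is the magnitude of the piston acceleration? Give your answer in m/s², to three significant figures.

ω = 2π·2702/60 = 283 rad/s
x(θ) = r cosθ + √(L² − r² sin²θ); with ω constant, a = ω²·d²x/dθ².
d²x/dθ² = −r cosθ − r²(cos2θ)/√u − r⁴ sin²2θ/(4u^{3/2}),  u = L² − r² sin²θ = 0.050718 m².
Substituting r = 0.0457 m, L = 0.2266 m, θ = 33.3°: d²x/dθ² = -0.04196 m.
a = ω²·d²x/dθ² = (283)²·(-0.04196) = -3359.4 m/s²;  |a| = 3359.4 m/s².

3360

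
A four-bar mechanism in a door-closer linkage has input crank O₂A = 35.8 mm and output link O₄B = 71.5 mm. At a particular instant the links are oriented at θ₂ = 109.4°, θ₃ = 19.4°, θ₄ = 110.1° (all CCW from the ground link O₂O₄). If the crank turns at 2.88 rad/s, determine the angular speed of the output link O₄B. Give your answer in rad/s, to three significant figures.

ω₂ = 2.88 rad/s
Differentiating the loop-closure r₂e^{iθ₂}+r₃e^{iθ₃}=r₁+r₄e^{iθ₄} gives r₂ω₂e^{iθ₂}+r₃ω₃e^{iθ₃}=r₄ω₄e^{iθ₄}.
Eliminating the other unknown: ω₄ = r₂ω₂ sin(θ₂−θ₃) / [r₄ sin(θ₄−θ₃)].
Numerator sine = +1.00000; denominator sine = +0.99993.
Result = 0.0358·2.88·(+1.00000) / (0.0715·(+0.99993)) = +1.4421 rad/s; magnitude 1.4421 rad/s.

1.44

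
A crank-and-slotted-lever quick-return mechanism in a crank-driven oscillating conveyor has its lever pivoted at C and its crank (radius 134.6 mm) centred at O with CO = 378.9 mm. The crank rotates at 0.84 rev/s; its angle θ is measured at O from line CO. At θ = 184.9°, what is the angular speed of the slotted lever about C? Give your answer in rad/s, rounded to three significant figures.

2.87

ω = 5.278 rad/s (from 0.84 rev/s).
Crank pin A relative to C: A = (d + r cosθ, r sinθ); lever angle φ = atan2(r sinθ, d + r cosθ).
Differentiating tanφ: φ̇ = rω(d cosθ + r)/(d² + r² + 2dr cosθ).
d² + r² + 2dr cosθ = |CA|² = 0.0600553 m²;  d cosθ + r = -0.24292 m.
|ω_lever| = |0.1346·5.278·-0.24292| / 0.0600553 = 2.8735 rad/s.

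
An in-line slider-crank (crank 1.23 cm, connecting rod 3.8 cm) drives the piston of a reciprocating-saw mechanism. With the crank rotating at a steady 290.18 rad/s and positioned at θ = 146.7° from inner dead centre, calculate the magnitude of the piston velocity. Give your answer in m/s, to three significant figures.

ω = 290.2 rad/s
For an in-line slider-crank, x = r cosθ + √(L² − r² sin²θ), so v = −rω sinθ·[1 + r cosθ/√(L² − r² sin²θ)].
With r = 0.0123 m, L = 0.038 m, θ = 146.7°: √(L² − r² sin²θ) = 0.037395 m.
v = −0.0123·290.2·0.54902·[1 + 0.0123·-0.83581/0.037395] = -1.4209 m/s.
|v| = 1.4209 m/s.

1.42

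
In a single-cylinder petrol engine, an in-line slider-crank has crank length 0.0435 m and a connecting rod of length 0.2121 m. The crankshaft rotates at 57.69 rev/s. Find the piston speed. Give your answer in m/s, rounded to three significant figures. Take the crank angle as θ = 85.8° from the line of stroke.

16.0

ω = 2π·57.7 = 362.5 rad/s
For an in-line slider-crank, x = r cosθ + √(L² − r² sin²θ), so v = −rω sinθ·[1 + r cosθ/√(L² − r² sin²θ)].
With r = 0.0435 m, L = 0.2121 m, θ = 85.8°: √(L² − r² sin²θ) = 0.20762 m.
v = −0.0435·362.5·0.99731·[1 + 0.0435·0.07324/0.20762] = -15.967 m/s.
|v| = 15.967 m/s.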